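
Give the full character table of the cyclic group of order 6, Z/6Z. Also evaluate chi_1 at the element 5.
Character table of Z/6Z (irreps indexed chi_0,...,chi_5 with chi_k(m) = zeta_6^(k*m), zeta_6 = exp(2*pi*i/6)):
  irrep \ class  {0} (size 1)  {1} (size 1)    {2} (size 1)    {3} (size 1)  {4} (size 1)    {5} (size 1)  
  chi_0          1             1               1               1             1               1             
  chi_1          1             exp(I*pi/3)     exp(2*I*pi/3)   -1            exp(-2*I*pi/3)  exp(-I*pi/3)  
  chi_2          1             exp(2*I*pi/3)   exp(-2*I*pi/3)  1             exp(2*I*pi/3)   exp(-2*I*pi/3)
  chi_3          1             -1              1               -1            1               -1            
  chi_4          1             exp(-2*I*pi/3)  exp(2*I*pi/3)   1             exp(-2*I*pi/3)  exp(2*I*pi/3) 
  chi_5          1             exp(-I*pi/3)    exp(-2*I*pi/3)  -1            exp(2*I*pi/3)   exp(I*pi/3)   

Spot check: chi_1(5) = zeta_6^(1*5) = zeta_6^5 = exp(-I*pi/3).

Derivation: Z/6Z is abelian, so all 6 irreducible complex representations are 1-dimensional. They are given by chi_k(m) = zeta_6^(k*m) for k = 0,...,5. Row orthogonality: sum_m chi_k(m) conj(chi_l(m)) = 6 * [k = l].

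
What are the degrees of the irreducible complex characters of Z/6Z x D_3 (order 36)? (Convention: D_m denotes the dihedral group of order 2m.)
Dimensions: 1, 1, 1, 1, 1, 1, 1, 1, 1, 1, 1, 1, 2, 2, 2, 2, 2, 2

Proof sketch: There are 18 irreducibles (= number of conjugacy classes). Their dimensions d_i satisfy sum d_i^2 = |G| = 36: 1 + 1 + 1 + 1 + 1 + 1 + 1 + 1 + 1 + 1 + 1 + 1 + 4 + 4 + 4 + 4 + 4 + 4 = 36. (For the product with Z/6Z: each of the 6 1-dim characters of Z/6Z tensors with each irrep of D_3, giving 6 copies of each D_3-dimension.)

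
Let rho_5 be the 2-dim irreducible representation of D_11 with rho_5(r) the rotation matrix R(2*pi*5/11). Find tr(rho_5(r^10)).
chi_{rho_5}(r^10) = 2*cos(2*pi*5*10/11) = -2*cos(pi/11)

Justification: rho_5(r^10) is rotation by angle 2*pi*5*10/11, whose trace is 2*cos(2*pi*5*10/11) = -2*cos(pi/11).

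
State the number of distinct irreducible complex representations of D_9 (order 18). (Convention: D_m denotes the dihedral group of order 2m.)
6

The number of irreducible complex representations of a finite group equals its number of conjugacy classes. D_9 has 6 conjugacy classes ((n+3)/2 for n odd), so D_9 (order 18) has exactly 6 irreducible complex representations.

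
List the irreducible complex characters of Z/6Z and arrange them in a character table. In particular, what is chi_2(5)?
Character table of Z/6Z (irreps indexed chi_0,...,chi_5 with chi_k(m) = zeta_6^(k*m), zeta_6 = exp(2*pi*i/6)):
  irrep \ class  {0} (size 1)  {1} (size 1)    {2} (size 1)    {3} (size 1)  {4} (size 1)    {5} (size 1)  
  chi_0          1             1               1               1             1               1             
  chi_1          1             exp(I*pi/3)     exp(2*I*pi/3)   -1            exp(-2*I*pi/3)  exp(-I*pi/3)  
  chi_2          1             exp(2*I*pi/3)   exp(-2*I*pi/3)  1             exp(2*I*pi/3)   exp(-2*I*pi/3)
  chi_3          1             -1              1               -1            1               -1            
  chi_4          1             exp(-2*I*pi/3)  exp(2*I*pi/3)   1             exp(-2*I*pi/3)  exp(2*I*pi/3) 
  chi_5          1             exp(-I*pi/3)    exp(-2*I*pi/3)  -1            exp(2*I*pi/3)   exp(I*pi/3)   

Spot check: chi_2(5) = zeta_6^(2*5) = zeta_6^10 = exp(-2*I*pi/3).

Working: Z/6Z is abelian, so all 6 irreducible complex representations are 1-dimensional. They are given by chi_k(m) = zeta_6^(k*m) for k = 0,...,5. Row orthogonality: sum_m chi_k(m) conj(chi_l(m)) = 6 * [k = l].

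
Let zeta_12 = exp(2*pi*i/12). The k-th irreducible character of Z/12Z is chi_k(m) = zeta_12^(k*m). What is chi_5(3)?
chi_5(3) = zeta_12^15 = I

Reasoning: chi_5(3) = zeta_12^(5*3) = zeta_12^15. Since zeta_12^12 = 1, this equals zeta_12^3 = exp(2*pi*i*3/12) = I.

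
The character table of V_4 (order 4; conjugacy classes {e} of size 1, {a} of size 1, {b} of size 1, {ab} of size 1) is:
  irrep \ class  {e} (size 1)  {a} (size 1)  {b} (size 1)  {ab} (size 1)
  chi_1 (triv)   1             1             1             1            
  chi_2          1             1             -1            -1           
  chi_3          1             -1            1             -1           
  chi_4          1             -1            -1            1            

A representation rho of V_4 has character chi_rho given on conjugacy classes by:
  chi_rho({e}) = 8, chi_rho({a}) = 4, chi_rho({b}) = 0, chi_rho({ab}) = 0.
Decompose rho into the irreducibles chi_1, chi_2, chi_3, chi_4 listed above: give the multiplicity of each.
Multiplicities: chi_1: 3, chi_2: 3, chi_3: 1, chi_4: 1.

Why: Use <chi_rho, chi> = (1/|G|) sum_C |C| * chi_rho(C) * conj(chi(C)) with |G| = 4 for each irreducible chi in the table:
  <chi_rho, chi_1> = (1/4)[1*(8)*conj(1) + 1*(4)*conj(1) + 1*(0)*conj(1) + 1*(0)*conj(1)]
      = (1/4)[(8) + (4) + (0) + (0)] = 12/4 = 3
  <chi_rho, chi_2> = (1/4)[1*(8)*conj(1) + 1*(4)*conj(1) + 1*(0)*conj(-1) + 1*(0)*conj(-1)]
      = (1/4)[(8) + (4) + (0) + (0)] = 12/4 = 3
  <chi_rho, chi_3> = (1/4)[1*(8)*conj(1) + 1*(4)*conj(-1) + 1*(0)*conj(1) + 1*(0)*conj(-1)]
      = (1/4)[(8) + (-4) + (0) + (0)] = 4/4 = 1
  <chi_rho, chi_4> = (1/4)[1*(8)*conj(1) + 1*(4)*conj(-1) + 1*(0)*conj(-1) + 1*(0)*conj(1)]
      = (1/4)[(8) + (-4) + (0) + (0)] = 4/4 = 1
Dimension check: dim(rho) = sum (mult * dim) = 3*1 + 3*1 + 1*1 + 1*1 = 8 = chi_rho(e) = 8.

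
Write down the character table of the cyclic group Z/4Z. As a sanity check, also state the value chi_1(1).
Character table of Z/4Z (irreps indexed chi_0,...,chi_3 with chi_k(m) = zeta_4^(k*m), zeta_4 = exp(2*pi*i/4)):
  irrep \ class  {0} (size 1)  {1} (size 1)  {2} (size 1)  {3} (size 1)
  chi_0          1             1             1             1           
  chi_1          1             I             -1            -I          
  chi_2          1             -1            1             -1          
  chi_3          1             -I            -1            I           

Spot check: chi_1(1) = zeta_4^(1*1) = zeta_4^1 = I.

Solution. Z/4Z is abelian, so all 4 irreducible complex representations are 1-dimensional. They are given by chi_k(m) = zeta_4^(k*m) for k = 0,...,3. Row orthogonality: sum_m chi_k(m) conj(chi_l(m)) = 4 * [k = l].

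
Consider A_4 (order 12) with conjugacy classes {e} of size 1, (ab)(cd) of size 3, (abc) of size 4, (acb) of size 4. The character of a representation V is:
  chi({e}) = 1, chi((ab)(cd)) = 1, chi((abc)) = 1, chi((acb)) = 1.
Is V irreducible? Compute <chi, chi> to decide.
Irreducible: <chi, chi> = 1.

Explanation: <chi, chi> = (1/|G|) sum_C |C| * |chi(C)|^2 = (1/12)[1*|1|^2 + 3*|1|^2 + 4*|1|^2 + 4*|1|^2]
  = (1/12)[(1) + (3) + (4) + (4)] = 12/12 = 1.
(Exp terms are combined using exp(i*s)*conj(exp(i*t)) = exp(i*(s-t)), and sums of them are collapsed using the identity that for every m > 1 the m distinct m-th roots of unity sum to 0, e.g. 1 + exp(2*I*pi/3) + exp(-2*I*pi/3) = 0.)
A character is irreducible iff <chi, chi> = 1, so this representation is irreducible.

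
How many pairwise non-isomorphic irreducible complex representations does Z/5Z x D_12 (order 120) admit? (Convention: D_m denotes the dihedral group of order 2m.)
45

Reasoning: The number of irreducible complex representations of a finite group equals its number of conjugacy classes. For a direct product, #classes(G x H) = #classes(G) * #classes(H). Z/5Z has 5 classes (abelian), D_12 has 9 classes, so 5 * 9 = 45, so Z/5Z x D_12 (order 120) has exactly 45 irreducible complex representations.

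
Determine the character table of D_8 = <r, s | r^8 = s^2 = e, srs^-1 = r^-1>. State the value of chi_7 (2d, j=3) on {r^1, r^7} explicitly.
Conjugacy classes: {e} of size 1, {r^4} of size 1, {r^1, r^7} of size 2, {r^2, r^6} of size 2, {r^3, r^5} of size 2, {s, sr^2, ...} of size 4, {sr, sr^3, ...} of size 4.
Character table:
  irrep \ class              {e} (size 1)  {r^4} (size 1)  {r^1, r^7} (size 2)  {r^2, r^6} (size 2)  {r^3, r^5} (size 2)  {s, sr^2, ...} (size 4)  {sr, sr^3, ...} (size 4)
  chi_1 (triv)               1             1               1                    1                    1                    1                        1                       
  chi_2 (sign: r->1, s->-1)  1             1               1                    1                    1                    -1                       -1                      
  chi_3 (r->-1, s->1)        1             1               -1                   1                    -1                   1                        -1                      
  chi_4 (r->-1, s->-1)       1             1               -1                   1                    -1                   -1                       1                       
  chi_5 (2d, j=1)            2             -2              sqrt(2)              0                    -sqrt(2)             0                        0                       
  chi_6 (2d, j=2)            2             2               0                    -2                   0                    0                        0                       
  chi_7 (2d, j=3)            2             -2              -sqrt(2)             0                    sqrt(2)              0                        0                       

Spot check: chi_7 (2d, j=3) on {r^1, r^7} = -sqrt(2).

Proof sketch: D_8 has order 2*8 = 16 with 7 conjugacy classes, hence 7 irreducibles. Sum of squared dims 1 + 1 + 1 + 1 + 4 + 4 + 4 = 16 = |G|. Linear characters come from the abelianisation; the 2-dimensional irreps have character r^k -> 2*cos(2*pi*j*k/8), reflections -> 0.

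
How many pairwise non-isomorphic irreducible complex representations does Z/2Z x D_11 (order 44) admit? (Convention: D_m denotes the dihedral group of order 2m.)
14

Working: The number of irreducible complex representations of a finite group equals its number of conjugacy classes. For a direct product, #classes(G x H) = #classes(G) * #classes(H). Z/2Z has 2 classes (abelian), D_11 has 7 classes, so 2 * 7 = 14, so Z/2Z x D_11 (order 44) has exactly 14 irreducible complex representations.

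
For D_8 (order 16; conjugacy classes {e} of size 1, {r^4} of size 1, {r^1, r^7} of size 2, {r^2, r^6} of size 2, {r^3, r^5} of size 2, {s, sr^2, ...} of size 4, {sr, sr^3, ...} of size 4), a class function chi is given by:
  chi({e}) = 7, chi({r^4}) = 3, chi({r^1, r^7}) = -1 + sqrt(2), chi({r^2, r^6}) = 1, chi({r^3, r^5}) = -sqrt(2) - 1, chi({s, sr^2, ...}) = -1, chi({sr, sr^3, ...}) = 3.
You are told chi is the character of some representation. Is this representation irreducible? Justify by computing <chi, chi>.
Not irreducible (reducible): <chi, chi> = 7 > 1.

Justification: <chi, chi> = (1/|G|) sum_C |C| * |chi(C)|^2 = (1/16)[1*|7|^2 + 1*|3|^2 + 2*|-1 + sqrt(2)|^2 + 2*|1|^2 + 2*|-sqrt(2) - 1|^2 + 4*|-1|^2 + 4*|3|^2]
  = (1/16)[(49) + (9) + (6 - 4*sqrt(2)) + (2) + (4*sqrt(2) + 6) + (4) + (36)] = 112/16 = 7.
A character is irreducible iff <chi, chi> = 1, so this representation is reducible.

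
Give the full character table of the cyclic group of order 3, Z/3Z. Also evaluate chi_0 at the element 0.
Character table of Z/3Z (irreps indexed chi_0,...,chi_2 with chi_k(m) = zeta_3^(k*m), zeta_3 = exp(2*pi*i/3)):
  irrep \ class  {0} (size 1)  {1} (size 1)    {2} (size 1)  
  chi_0          1             1               1             
  chi_1          1             exp(2*I*pi/3)   exp(-2*I*pi/3)
  chi_2          1             exp(-2*I*pi/3)  exp(2*I*pi/3) 

Spot check: chi_0(0) = zeta_3^(0*0) = zeta_3^0 = 1.

Argument: Z/3Z is abelian, so all 3 irreducible complex representations are 1-dimensional. They are given by chi_k(m) = zeta_3^(k*m) for k = 0,...,2. Row orthogonality: sum_m chi_k(m) conj(chi_l(m)) = 3 * [k = l].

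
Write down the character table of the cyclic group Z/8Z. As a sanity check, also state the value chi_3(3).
Character table of Z/8Z (irreps indexed chi_0,...,chi_7 with chi_k(m) = zeta_8^(k*m), zeta_8 = exp(2*pi*i/8)):
  irrep \ class  {0} (size 1)  {1} (size 1)    {2} (size 1)  {3} (size 1)    {4} (size 1)  {5} (size 1)    {6} (size 1)  {7} (size 1)  
  chi_0          1             1               1             1               1             1               1             1             
  chi_1          1             exp(I*pi/4)     I             exp(3*I*pi/4)   -1            exp(-3*I*pi/4)  -I            exp(-I*pi/4)  
  chi_2          1             I               -1            -I              1             I               -1            -I            
  chi_3          1             exp(3*I*pi/4)   -I            exp(I*pi/4)     -1            exp(-I*pi/4)    I             exp(-3*I*pi/4)
  chi_4          1             -1              1             -1              1             -1              1             -1            
  chi_5          1             exp(-3*I*pi/4)  I             exp(-I*pi/4)    -1            exp(I*pi/4)     -I            exp(3*I*pi/4) 
  chi_6          1             -I              -1            I               1             -I              -1            I             
  chi_7          1             exp(-I*pi/4)    -I            exp(-3*I*pi/4)  -1            exp(3*I*pi/4)   I             exp(I*pi/4)   

Spot check: chi_3(3) = zeta_8^(3*3) = zeta_8^9 = exp(I*pi/4).

Derivation: Z/8Z is abelian, so all 8 irreducible complex representations are 1-dimensional. They are given by chi_k(m) = zeta_8^(k*m) for k = 0,...,7. Row orthogonality: sum_m chi_k(m) conj(chi_l(m)) = 8 * [k = l].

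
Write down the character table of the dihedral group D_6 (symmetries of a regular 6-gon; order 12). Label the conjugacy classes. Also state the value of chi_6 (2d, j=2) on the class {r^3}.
Conjugacy classes: {e} of size 1, {r^3} of size 1, {r^1, r^5} of size 2, {r^2, r^4} of size 2, {s, sr^2, ...} of size 3, {sr, sr^3, ...} of size 3.
Character table:
  irrep \ class              {e} (size 1)  {r^3} (size 1)  {r^1, r^5} (size 2)  {r^2, r^4} (size 2)  {s, sr^2, ...} (size 3)  {sr, sr^3, ...} (size 3)
  chi_1 (triv)               1             1               1                    1                    1                        1                       
  chi_2 (sign: r->1, s->-1)  1             1               1                    1                    -1                       -1                      
  chi_3 (r->-1, s->1)        1             -1              -1                   1                    1                        -1                      
  chi_4 (r->-1, s->-1)       1             -1              -1                   1                    -1                       1                       
  chi_5 (2d, j=1)            2             -2              1                    -1                   0                        0                       
  chi_6 (2d, j=2)            2             2               -1                   -1                   0                        0                       

Spot check: chi_6 (2d, j=2) on {r^3} = 2.

Justification: D_6 has order 2*6 = 12 with 6 conjugacy classes, hence 6 irreducibles. Sum of squared dims 1 + 1 + 1 + 1 + 4 + 4 = 12 = |G|. Linear characters come from the abelianisation; the 2-dimensional irreps have character r^k -> 2*cos(2*pi*j*k/6), reflections -> 0.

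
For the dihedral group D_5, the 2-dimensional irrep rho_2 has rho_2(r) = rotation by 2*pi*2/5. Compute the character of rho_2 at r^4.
chi_{rho_2}(r^4) = 2*cos(2*pi*2*4/5) = -sqrt(5)/2 - 1/2

Proof sketch: rho_2(r^4) is rotation by angle 2*pi*2*4/5, whose trace is 2*cos(2*pi*2*4/5) = -sqrt(5)/2 - 1/2.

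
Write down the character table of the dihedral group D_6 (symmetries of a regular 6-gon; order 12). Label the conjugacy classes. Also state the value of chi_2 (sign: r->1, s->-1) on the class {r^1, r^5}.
Conjugacy classes: {e} of size 1, {r^3} of size 1, {r^1, r^5} of size 2, {r^2, r^4} of size 2, {s, sr^2, ...} of size 3, {sr, sr^3, ...} of size 3.
Character table:
  irrep \ class              {e} (size 1)  {r^3} (size 1)  {r^1, r^5} (size 2)  {r^2, r^4} (size 2)  {s, sr^2, ...} (size 3)  {sr, sr^3, ...} (size 3)
  chi_1 (triv)               1             1               1                    1                    1                        1                       
  chi_2 (sign: r->1, s->-1)  1             1               1                    1                    -1                       -1                      
  chi_3 (r->-1, s->1)        1             -1              -1                   1                    1                        -1                      
  chi_4 (r->-1, s->-1)       1             -1              -1                   1                    -1                       1                       
  chi_5 (2d, j=1)            2             -2              1                    -1                   0                        0                       
  chi_6 (2d, j=2)            2             2               -1                   -1                   0                        0                       

Spot check: chi_2 (sign: r->1, s->-1) on {r^1, r^5} = 1.

Solution. D_6 has order 2*6 = 12 with 6 conjugacy classes, hence 6 irreducibles. Sum of squared dims 1 + 1 + 1 + 1 + 4 + 4 = 12 = |G|. Linear characters come from the abelianisation; the 2-dimensional irreps have character r^k -> 2*cos(2*pi*j*k/6), reflections -> 0.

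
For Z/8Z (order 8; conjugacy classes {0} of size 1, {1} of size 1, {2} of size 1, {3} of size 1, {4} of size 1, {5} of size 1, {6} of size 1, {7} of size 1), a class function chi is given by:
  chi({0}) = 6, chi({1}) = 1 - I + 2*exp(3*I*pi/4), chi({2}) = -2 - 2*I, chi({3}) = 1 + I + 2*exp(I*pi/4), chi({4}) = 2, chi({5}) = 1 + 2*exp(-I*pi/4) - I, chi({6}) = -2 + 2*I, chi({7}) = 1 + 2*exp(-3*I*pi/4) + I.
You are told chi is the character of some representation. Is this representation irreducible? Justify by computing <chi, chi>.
Not irreducible (reducible): <chi, chi> = 10 > 1.

Details: <chi, chi> = (1/|G|) sum_C |C| * |chi(C)|^2 = (1/8)[1*|6|^2 + 1*|1 - I + 2*exp(3*I*pi/4)|^2 + 1*|-2 - 2*I|^2 + 1*|1 + I + 2*exp(I*pi/4)|^2 + 1*|2|^2 + 1*|1 + 2*exp(-I*pi/4) - I|^2 + 1*|-2 + 2*I|^2 + 1*|1 + 2*exp(-3*I*pi/4) + I|^2]
  = (1/8)[(36) + (6 + 4*exp(-3*I*pi/4) - 2*exp(-I*pi/4) + 2*exp(3*I*pi/4)) + (8) + (6 - 2*exp(3*I*pi/4) + 2*exp(-I*pi/4) + 4*exp(I*pi/4)) + (4) + (6 - 2*exp(3*I*pi/4) + 2*exp(-I*pi/4) + 4*exp(I*pi/4)) + (8) + (6 + 4*exp(-3*I*pi/4) - 2*exp(-I*pi/4) + 2*exp(3*I*pi/4))] = 80/8 = 10.
(Exp terms are combined using exp(i*s)*conj(exp(i*t)) = exp(i*(s-t)), and sums of them are collapsed using the identity that for every m > 1 the m distinct m-th roots of unity sum to 0, e.g. 1 + exp(2*I*pi/3) + exp(-2*I*pi/3) = 0.)
A character is irreducible iff <chi, chi> = 1, so this representation is reducible.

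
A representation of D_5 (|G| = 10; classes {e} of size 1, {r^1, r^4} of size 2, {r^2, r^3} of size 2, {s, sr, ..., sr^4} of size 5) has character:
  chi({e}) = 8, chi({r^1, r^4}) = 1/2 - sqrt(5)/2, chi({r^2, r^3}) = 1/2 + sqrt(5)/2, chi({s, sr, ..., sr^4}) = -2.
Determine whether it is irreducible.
Not irreducible (reducible): <chi, chi> = 9 > 1.

<chi, chi> = (1/|G|) sum_C |C| * |chi(C)|^2 = (1/10)[1*|8|^2 + 2*|1/2 - sqrt(5)/2|^2 + 2*|1/2 + sqrt(5)/2|^2 + 5*|-2|^2]
  = (1/10)[(64) + (3 - sqrt(5)) + (sqrt(5) + 3) + (20)] = 90/10 = 9.
A character is irreducible iff <chi, chi> = 1, so this representation is reducible.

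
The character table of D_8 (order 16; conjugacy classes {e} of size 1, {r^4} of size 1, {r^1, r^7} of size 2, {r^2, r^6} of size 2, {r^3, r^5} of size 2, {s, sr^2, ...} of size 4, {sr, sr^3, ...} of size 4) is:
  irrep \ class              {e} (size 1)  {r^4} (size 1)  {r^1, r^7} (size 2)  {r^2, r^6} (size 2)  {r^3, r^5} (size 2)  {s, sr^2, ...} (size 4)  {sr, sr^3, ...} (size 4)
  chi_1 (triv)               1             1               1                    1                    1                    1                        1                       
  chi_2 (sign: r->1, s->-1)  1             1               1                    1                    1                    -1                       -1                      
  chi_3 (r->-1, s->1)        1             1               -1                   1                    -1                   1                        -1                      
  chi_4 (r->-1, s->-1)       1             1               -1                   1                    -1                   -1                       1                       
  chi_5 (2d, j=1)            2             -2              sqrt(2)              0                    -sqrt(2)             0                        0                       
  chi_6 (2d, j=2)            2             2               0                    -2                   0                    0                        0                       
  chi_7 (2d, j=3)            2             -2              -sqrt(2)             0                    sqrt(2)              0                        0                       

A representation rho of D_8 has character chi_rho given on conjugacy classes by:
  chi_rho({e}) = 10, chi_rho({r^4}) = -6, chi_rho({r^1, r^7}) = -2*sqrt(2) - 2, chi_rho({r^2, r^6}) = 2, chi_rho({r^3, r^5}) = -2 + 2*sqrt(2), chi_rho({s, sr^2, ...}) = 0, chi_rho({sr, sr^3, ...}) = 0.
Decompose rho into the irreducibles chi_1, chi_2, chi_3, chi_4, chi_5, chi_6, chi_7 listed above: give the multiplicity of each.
Multiplicities: chi_1: 0, chi_2: 0, chi_3: 1, chi_4: 1, chi_5: 1, chi_6: 0, chi_7: 3.

Working: Use <chi_rho, chi> = (1/|G|) sum_C |C| * chi_rho(C) * conj(chi(C)) with |G| = 16 for each irreducible chi in the table:
  <chi_rho, chi_1> = (1/16)[1*(10)*conj(1) + 1*(-6)*conj(1) + 2*(-2*sqrt(2) - 2)*conj(1) + 2*(2)*conj(1) + 2*(-2 + 2*sqrt(2))*conj(1) + 4*(0)*conj(1) + 4*(0)*conj(1)]
      = (1/16)[(10) + (-6) + (-4*sqrt(2) - 4) + (4) + (-4 + 4*sqrt(2)) + (0) + (0)] = 0/16 = 0
  <chi_rho, chi_2> = (1/16)[1*(10)*conj(1) + 1*(-6)*conj(1) + 2*(-2*sqrt(2) - 2)*conj(1) + 2*(2)*conj(1) + 2*(-2 + 2*sqrt(2))*conj(1) + 4*(0)*conj(-1) + 4*(0)*conj(-1)]
      = (1/16)[(10) + (-6) + (-4*sqrt(2) - 4) + (4) + (-4 + 4*sqrt(2)) + (0) + (0)] = 0/16 = 0
  <chi_rho, chi_3> = (1/16)[1*(10)*conj(1) + 1*(-6)*conj(1) + 2*(-2*sqrt(2) - 2)*conj(-1) + 2*(2)*conj(1) + 2*(-2 + 2*sqrt(2))*conj(-1) + 4*(0)*conj(1) + 4*(0)*conj(-1)]
      = (1/16)[(10) + (-6) + (4 + 4*sqrt(2)) + (4) + (4 - 4*sqrt(2)) + (0) + (0)] = 16/16 = 1
  <chi_rho, chi_4> = (1/16)[1*(10)*conj(1) + 1*(-6)*conj(1) + 2*(-2*sqrt(2) - 2)*conj(-1) + 2*(2)*conj(1) + 2*(-2 + 2*sqrt(2))*conj(-1) + 4*(0)*conj(-1) + 4*(0)*conj(1)]
      = (1/16)[(10) + (-6) + (4 + 4*sqrt(2)) + (4) + (4 - 4*sqrt(2)) + (0) + (0)] = 16/16 = 1
  <chi_rho, chi_5> = (1/16)[1*(10)*conj(2) + 1*(-6)*conj(-2) + 2*(-2*sqrt(2) - 2)*conj(sqrt(2)) + 2*(2)*conj(0) + 2*(-2 + 2*sqrt(2))*conj(-sqrt(2)) + 4*(0)*conj(0) + 4*(0)*conj(0)]
      = (1/16)[(20) + (12) + (-8 - 4*sqrt(2)) + (0) + (-8 + 4*sqrt(2)) + (0) + (0)] = 16/16 = 1
  <chi_rho, chi_6> = (1/16)[1*(10)*conj(2) + 1*(-6)*conj(2) + 2*(-2*sqrt(2) - 2)*conj(0) + 2*(2)*conj(-2) + 2*(-2 + 2*sqrt(2))*conj(0) + 4*(0)*conj(0) + 4*(0)*conj(0)]
      = (1/16)[(20) + (-12) + (0) + (-8) + (0) + (0) + (0)] = 0/16 = 0
  <chi_rho, chi_7> = (1/16)[1*(10)*conj(2) + 1*(-6)*conj(-2) + 2*(-2*sqrt(2) - 2)*conj(-sqrt(2)) + 2*(2)*conj(0) + 2*(-2 + 2*sqrt(2))*conj(sqrt(2)) + 4*(0)*conj(0) + 4*(0)*conj(0)]
      = (1/16)[(20) + (12) + (4*sqrt(2) + 8) + (0) + (8 - 4*sqrt(2)) + (0) + (0)] = 48/16 = 3
Dimension check: dim(rho) = sum (mult * dim) = 0*1 + 0*1 + 1*1 + 1*1 + 1*2 + 0*2 + 3*2 = 10 = chi_rho(e) = 10.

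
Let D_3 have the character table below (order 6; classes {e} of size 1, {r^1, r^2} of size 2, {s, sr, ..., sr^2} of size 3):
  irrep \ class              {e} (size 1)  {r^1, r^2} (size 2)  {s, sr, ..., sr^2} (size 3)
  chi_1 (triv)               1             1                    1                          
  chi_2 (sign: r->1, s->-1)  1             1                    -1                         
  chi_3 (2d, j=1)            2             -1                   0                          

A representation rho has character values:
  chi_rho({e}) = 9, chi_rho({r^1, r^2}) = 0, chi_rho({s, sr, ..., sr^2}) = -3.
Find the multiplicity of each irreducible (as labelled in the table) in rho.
Multiplicities: chi_1: 0, chi_2: 3, chi_3: 3.

Reasoning: Use <chi_rho, chi> = (1/|G|) sum_C |C| * chi_rho(C) * conj(chi(C)) with |G| = 6 for each irreducible chi in the table:
  <chi_rho, chi_1> = (1/6)[1*(9)*conj(1) + 2*(0)*conj(1) + 3*(-3)*conj(1)]
      = (1/6)[(9) + (0) + (-9)] = 0/6 = 0
  <chi_rho, chi_2> = (1/6)[1*(9)*conj(1) + 2*(0)*conj(1) + 3*(-3)*conj(-1)]
      = (1/6)[(9) + (0) + (9)] = 18/6 = 3
  <chi_rho, chi_3> = (1/6)[1*(9)*conj(2) + 2*(0)*conj(-1) + 3*(-3)*conj(0)]
      = (1/6)[(18) + (0) + (0)] = 18/6 = 3
Dimension check: dim(rho) = sum (mult * dim) = 0*1 + 3*1 + 3*2 = 9 = chi_rho(e) = 9.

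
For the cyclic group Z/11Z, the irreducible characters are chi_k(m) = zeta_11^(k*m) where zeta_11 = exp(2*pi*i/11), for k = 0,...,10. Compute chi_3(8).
chi_3(8) = zeta_11^24 = exp(4*I*pi/11)

Working: chi_3(8) = zeta_11^(3*8) = zeta_11^24. Since zeta_11^11 = 1, this equals zeta_11^2 = exp(2*pi*i*2/11) = exp(4*I*pi/11).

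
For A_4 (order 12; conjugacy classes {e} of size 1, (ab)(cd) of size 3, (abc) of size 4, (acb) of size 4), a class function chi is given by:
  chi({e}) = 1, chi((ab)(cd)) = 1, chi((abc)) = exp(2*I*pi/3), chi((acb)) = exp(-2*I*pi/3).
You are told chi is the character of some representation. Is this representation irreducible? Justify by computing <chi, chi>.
Irreducible: <chi, chi> = 1.

Details: <chi, chi> = (1/|G|) sum_C |C| * |chi(C)|^2 = (1/12)[1*|1|^2 + 3*|1|^2 + 4*|exp(2*I*pi/3)|^2 + 4*|exp(-2*I*pi/3)|^2]
  = (1/12)[(1) + (3) + (4) + (4)] = 12/12 = 1.
(Exp terms are combined using exp(i*s)*conj(exp(i*t)) = exp(i*(s-t)), and sums of them are collapsed using the identity that for every m > 1 the m distinct m-th roots of unity sum to 0, e.g. 1 + exp(2*I*pi/3) + exp(-2*I*pi/3) = 0.)
A character is irreducible iff <chi, chi> = 1, so this representation is irreducible.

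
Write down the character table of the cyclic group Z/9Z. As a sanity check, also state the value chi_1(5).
Character table of Z/9Z (irreps indexed chi_0,...,chi_8 with chi_k(m) = zeta_9^(k*m), zeta_9 = exp(2*pi*i/9)):
  irrep \ class  {0} (size 1)  {1} (size 1)    {2} (size 1)    {3} (size 1)    {4} (size 1)    {5} (size 1)    {6} (size 1)    {7} (size 1)    {8} (size 1)  
  chi_0          1             1               1               1               1               1               1               1               1             
  chi_1          1             exp(2*I*pi/9)   exp(4*I*pi/9)   exp(2*I*pi/3)   exp(8*I*pi/9)   exp(-8*I*pi/9)  exp(-2*I*pi/3)  exp(-4*I*pi/9)  exp(-2*I*pi/9)
  chi_2          1             exp(4*I*pi/9)   exp(8*I*pi/9)   exp(-2*I*pi/3)  exp(-2*I*pi/9)  exp(2*I*pi/9)   exp(2*I*pi/3)   exp(-8*I*pi/9)  exp(-4*I*pi/9)
  chi_3          1             exp(2*I*pi/3)   exp(-2*I*pi/3)  1               exp(2*I*pi/3)   exp(-2*I*pi/3)  1               exp(2*I*pi/3)   exp(-2*I*pi/3)
  chi_4          1             exp(8*I*pi/9)   exp(-2*I*pi/9)  exp(2*I*pi/3)   exp(-4*I*pi/9)  exp(4*I*pi/9)   exp(-2*I*pi/3)  exp(2*I*pi/9)   exp(-8*I*pi/9)
  chi_5          1             exp(-8*I*pi/9)  exp(2*I*pi/9)   exp(-2*I*pi/3)  exp(4*I*pi/9)   exp(-4*I*pi/9)  exp(2*I*pi/3)   exp(-2*I*pi/9)  exp(8*I*pi/9) 
  chi_6          1             exp(-2*I*pi/3)  exp(2*I*pi/3)   1               exp(-2*I*pi/3)  exp(2*I*pi/3)   1               exp(-2*I*pi/3)  exp(2*I*pi/3) 
  chi_7          1             exp(-4*I*pi/9)  exp(-8*I*pi/9)  exp(2*I*pi/3)   exp(2*I*pi/9)   exp(-2*I*pi/9)  exp(-2*I*pi/3)  exp(8*I*pi/9)   exp(4*I*pi/9) 
  chi_8          1             exp(-2*I*pi/9)  exp(-4*I*pi/9)  exp(-2*I*pi/3)  exp(-8*I*pi/9)  exp(8*I*pi/9)   exp(2*I*pi/3)   exp(4*I*pi/9)   exp(2*I*pi/9) 

Spot check: chi_1(5) = zeta_9^(1*5) = zeta_9^5 = exp(-8*I*pi/9).

Proof sketch: Z/9Z is abelian, so all 9 irreducible complex representations are 1-dimensional. They are given by chi_k(m) = zeta_9^(k*m) for k = 0,...,8. Row orthogonality: sum_m chi_k(m) conj(chi_l(m)) = 9 * [k = l].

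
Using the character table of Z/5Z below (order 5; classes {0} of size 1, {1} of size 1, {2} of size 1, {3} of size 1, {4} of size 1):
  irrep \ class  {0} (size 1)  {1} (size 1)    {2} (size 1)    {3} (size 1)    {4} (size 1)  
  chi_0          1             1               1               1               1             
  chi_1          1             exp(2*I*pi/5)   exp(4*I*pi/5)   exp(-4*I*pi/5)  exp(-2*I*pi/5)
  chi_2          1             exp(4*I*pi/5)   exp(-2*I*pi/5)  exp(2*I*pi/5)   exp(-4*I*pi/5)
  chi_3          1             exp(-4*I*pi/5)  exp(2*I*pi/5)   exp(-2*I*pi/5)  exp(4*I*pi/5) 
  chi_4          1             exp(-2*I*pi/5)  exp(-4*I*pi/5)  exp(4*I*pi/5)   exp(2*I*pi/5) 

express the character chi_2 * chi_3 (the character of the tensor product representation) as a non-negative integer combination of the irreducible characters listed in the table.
chi_2 tensor chi_3 = chi_0 (all other irreducibles have multiplicity 0).

Why: The character of a tensor product is the pointwise product (chi_2 * chi_3)(C) = chi_2(C) * chi_3(C):
  {0}: (1)*(1), {1}: (exp(4*I*pi/5))*(exp(-4*I*pi/5)), {2}: (exp(-2*I*pi/5))*(exp(2*I*pi/5)), {3}: (exp(2*I*pi/5))*(exp(-2*I*pi/5)), {4}: (exp(-4*I*pi/5))*(exp(4*I*pi/5))
so (chi_2 * chi_3) takes values
  {0} -> 1, {1} -> 1, {2} -> 1, {3} -> 1, {4} -> 1.
Now take the inner product of this character with each irreducible chi from the table, <chi_2*chi_3, chi> = (1/5) sum_C |C| (chi_2*chi_3)(C) conj(chi(C)):
  <chi_2*chi_3, chi_0> = (1/5)[1*(1)*conj(1) + 1*(1)*conj(1) + 1*(1)*conj(1) + 1*(1)*conj(1) + 1*(1)*conj(1)]
      = (1/5)[(1) + (1) + (1) + (1) + (1)] = 5/5 = 1
  <chi_2*chi_3, chi_1> = (1/5)[1*(1)*conj(1) + 1*(1)*conj(exp(2*I*pi/5)) + 1*(1)*conj(exp(4*I*pi/5)) + 1*(1)*conj(exp(-4*I*pi/5)) + 1*(1)*conj(exp(-2*I*pi/5))]
      = (1/5)[(1) + (exp(-2*I*pi/5)) + (exp(-4*I*pi/5)) + (exp(4*I*pi/5)) + (exp(2*I*pi/5))] = 0/5 = 0
  <chi_2*chi_3, chi_2> = (1/5)[1*(1)*conj(1) + 1*(1)*conj(exp(4*I*pi/5)) + 1*(1)*conj(exp(-2*I*pi/5)) + 1*(1)*conj(exp(2*I*pi/5)) + 1*(1)*conj(exp(-4*I*pi/5))]
      = (1/5)[(1) + (exp(-4*I*pi/5)) + (exp(2*I*pi/5)) + (exp(-2*I*pi/5)) + (exp(4*I*pi/5))] = 0/5 = 0
  <chi_2*chi_3, chi_3> = (1/5)[1*(1)*conj(1) + 1*(1)*conj(exp(-4*I*pi/5)) + 1*(1)*conj(exp(2*I*pi/5)) + 1*(1)*conj(exp(-2*I*pi/5)) + 1*(1)*conj(exp(4*I*pi/5))]
      = (1/5)[(1) + (exp(4*I*pi/5)) + (exp(-2*I*pi/5)) + (exp(2*I*pi/5)) + (exp(-4*I*pi/5))] = 0/5 = 0
  <chi_2*chi_3, chi_4> = (1/5)[1*(1)*conj(1) + 1*(1)*conj(exp(-2*I*pi/5)) + 1*(1)*conj(exp(-4*I*pi/5)) + 1*(1)*conj(exp(4*I*pi/5)) + 1*(1)*conj(exp(2*I*pi/5))]
      = (1/5)[(1) + (exp(2*I*pi/5)) + (exp(4*I*pi/5)) + (exp(-4*I*pi/5)) + (exp(-2*I*pi/5))] = 0/5 = 0
(Exp terms are combined using exp(i*s)*conj(exp(i*t)) = exp(i*(s-t)), and sums of them are collapsed using the identity that for every m > 1 the m distinct m-th roots of unity sum to 0, e.g. 1 + exp(2*I*pi/3) + exp(-2*I*pi/3) = 0.)
Hence the multiplicities are chi_0: 1. Dimension check: dim(chi_2)*dim(chi_3) = 1*1 = 1 and sum (mult * dim) = 1*1 = 1.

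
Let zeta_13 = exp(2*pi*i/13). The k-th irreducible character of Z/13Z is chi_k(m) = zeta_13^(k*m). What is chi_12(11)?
chi_12(11) = zeta_13^132 = exp(4*I*pi/13)

chi_12(11) = zeta_13^(12*11) = zeta_13^132. Since zeta_13^13 = 1, this equals zeta_13^2 = exp(2*pi*i*2/13) = exp(4*I*pi/13).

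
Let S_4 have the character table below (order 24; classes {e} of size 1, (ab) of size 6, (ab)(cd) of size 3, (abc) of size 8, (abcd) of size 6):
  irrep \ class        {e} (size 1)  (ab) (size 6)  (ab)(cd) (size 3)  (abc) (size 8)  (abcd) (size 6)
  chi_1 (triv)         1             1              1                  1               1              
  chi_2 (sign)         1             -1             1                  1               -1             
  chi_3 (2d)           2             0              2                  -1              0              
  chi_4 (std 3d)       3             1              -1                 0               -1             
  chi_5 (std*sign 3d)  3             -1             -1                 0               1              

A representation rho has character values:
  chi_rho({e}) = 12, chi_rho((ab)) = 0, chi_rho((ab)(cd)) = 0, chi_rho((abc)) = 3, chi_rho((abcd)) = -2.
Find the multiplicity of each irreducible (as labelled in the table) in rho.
Multiplicities: chi_1: 1, chi_2: 2, chi_3: 0, chi_4: 2, chi_5: 1.

Working: Use <chi_rho, chi> = (1/|G|) sum_C |C| * chi_rho(C) * conj(chi(C)) with |G| = 24 for each irreducible chi in the table:
  <chi_rho, chi_1> = (1/24)[1*(12)*conj(1) + 6*(0)*conj(1) + 3*(0)*conj(1) + 8*(3)*conj(1) + 6*(-2)*conj(1)]
      = (1/24)[(12) + (0) + (0) + (24) + (-12)] = 24/24 = 1
  <chi_rho, chi_2> = (1/24)[1*(12)*conj(1) + 6*(0)*conj(-1) + 3*(0)*conj(1) + 8*(3)*conj(1) + 6*(-2)*conj(-1)]
      = (1/24)[(12) + (0) + (0) + (24) + (12)] = 48/24 = 2
  <chi_rho, chi_3> = (1/24)[1*(12)*conj(2) + 6*(0)*conj(0) + 3*(0)*conj(2) + 8*(3)*conj(-1) + 6*(-2)*conj(0)]
      = (1/24)[(24) + (0) + (0) + (-24) + (0)] = 0/24 = 0
  <chi_rho, chi_4> = (1/24)[1*(12)*conj(3) + 6*(0)*conj(1) + 3*(0)*conj(-1) + 8*(3)*conj(0) + 6*(-2)*conj(-1)]
      = (1/24)[(36) + (0) + (0) + (0) + (12)] = 48/24 = 2
  <chi_rho, chi_5> = (1/24)[1*(12)*conj(3) + 6*(0)*conj(-1) + 3*(0)*conj(-1) + 8*(3)*conj(0) + 6*(-2)*conj(1)]
      = (1/24)[(36) + (0) + (0) + (0) + (-12)] = 24/24 = 1
Dimension check: dim(rho) = sum (mult * dim) = 1*1 + 2*1 + 0*2 + 2*3 + 1*3 = 12 = chi_rho(e) = 12.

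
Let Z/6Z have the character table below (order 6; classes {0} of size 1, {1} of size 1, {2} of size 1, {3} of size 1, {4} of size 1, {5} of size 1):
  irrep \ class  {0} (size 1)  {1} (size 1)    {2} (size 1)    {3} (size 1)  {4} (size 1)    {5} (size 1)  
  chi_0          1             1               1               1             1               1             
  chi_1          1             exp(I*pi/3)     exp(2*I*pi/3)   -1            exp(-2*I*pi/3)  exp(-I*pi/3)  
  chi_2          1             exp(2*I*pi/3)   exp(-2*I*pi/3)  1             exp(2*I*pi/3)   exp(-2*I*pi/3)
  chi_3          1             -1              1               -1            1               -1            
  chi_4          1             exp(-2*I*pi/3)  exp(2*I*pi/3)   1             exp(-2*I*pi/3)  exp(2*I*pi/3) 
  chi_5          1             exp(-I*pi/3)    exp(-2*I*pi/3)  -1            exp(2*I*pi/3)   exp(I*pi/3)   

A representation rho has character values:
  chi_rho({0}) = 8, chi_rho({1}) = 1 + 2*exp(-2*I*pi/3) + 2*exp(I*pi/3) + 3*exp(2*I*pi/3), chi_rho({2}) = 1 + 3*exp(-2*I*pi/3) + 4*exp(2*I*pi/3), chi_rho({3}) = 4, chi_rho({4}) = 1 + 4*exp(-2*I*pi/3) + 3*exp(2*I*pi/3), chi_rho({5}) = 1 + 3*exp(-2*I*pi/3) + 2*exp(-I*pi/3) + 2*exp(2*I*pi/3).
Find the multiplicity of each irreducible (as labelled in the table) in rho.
Multiplicities: chi_0: 1, chi_1: 2, chi_2: 3, chi_3: 0, chi_4: 2, chi_5: 0.

Argument: Use <chi_rho, chi> = (1/|G|) sum_C |C| * chi_rho(C) * conj(chi(C)) with |G| = 6 for each irreducible chi in the table:
  <chi_rho, chi_0> = (1/6)[1*(8)*conj(1) + 1*(1 + 2*exp(-2*I*pi/3) + 2*exp(I*pi/3) + 3*exp(2*I*pi/3))*conj(1) + 1*(1 + 3*exp(-2*I*pi/3) + 4*exp(2*I*pi/3))*conj(1) + 1*(4)*conj(1) + 1*(1 + 4*exp(-2*I*pi/3) + 3*exp(2*I*pi/3))*conj(1) + 1*(1 + 3*exp(-2*I*pi/3) + 2*exp(-I*pi/3) + 2*exp(2*I*pi/3))*conj(1)]
      = (1/6)[(8) + (1 + 2*exp(-2*I*pi/3) + 2*exp(I*pi/3) + 3*exp(2*I*pi/3)) + (1 + 3*exp(-2*I*pi/3) + 4*exp(2*I*pi/3)) + (4) + (1 + 4*exp(-2*I*pi/3) + 3*exp(2*I*pi/3)) + (1 + 3*exp(-2*I*pi/3) + 2*exp(-I*pi/3) + 2*exp(2*I*pi/3))] = 6/6 = 1
  <chi_rho, chi_1> = (1/6)[1*(8)*conj(1) + 1*(1 + 2*exp(-2*I*pi/3) + 2*exp(I*pi/3) + 3*exp(2*I*pi/3))*conj(exp(I*pi/3)) + 1*(1 + 3*exp(-2*I*pi/3) + 4*exp(2*I*pi/3))*conj(exp(2*I*pi/3)) + 1*(4)*conj(-1) + 1*(1 + 4*exp(-2*I*pi/3) + 3*exp(2*I*pi/3))*conj(exp(-2*I*pi/3)) + 1*(1 + 3*exp(-2*I*pi/3) + 2*exp(-I*pi/3) + 2*exp(2*I*pi/3))*conj(exp(-I*pi/3))]
      = (1/6)[(8) + (exp(-I*pi/3) + 3*exp(I*pi/3)) + (4 + exp(-2*I*pi/3) + 3*exp(2*I*pi/3)) + (-4) + (4 + 3*exp(-2*I*pi/3) + exp(2*I*pi/3)) + (3*exp(-I*pi/3) + exp(I*pi/3))] = 12/6 = 2
  <chi_rho, chi_2> = (1/6)[1*(8)*conj(1) + 1*(1 + 2*exp(-2*I*pi/3) + 2*exp(I*pi/3) + 3*exp(2*I*pi/3))*conj(exp(2*I*pi/3)) + 1*(1 + 3*exp(-2*I*pi/3) + 4*exp(2*I*pi/3))*conj(exp(-2*I*pi/3)) + 1*(4)*conj(1) + 1*(1 + 4*exp(-2*I*pi/3) + 3*exp(2*I*pi/3))*conj(exp(2*I*pi/3)) + 1*(1 + 3*exp(-2*I*pi/3) + 2*exp(-I*pi/3) + 2*exp(2*I*pi/3))*conj(exp(-2*I*pi/3))]
      = (1/6)[(8) + (3 + 2*exp(-I*pi/3) + exp(-2*I*pi/3) + 2*exp(2*I*pi/3)) + (3 + 4*exp(-2*I*pi/3) + exp(2*I*pi/3)) + (4) + (3 + exp(-2*I*pi/3) + 4*exp(2*I*pi/3)) + (3 + 2*exp(-2*I*pi/3) + exp(2*I*pi/3) + 2*exp(I*pi/3))] = 18/6 = 3
  <chi_rho, chi_3> = (1/6)[1*(8)*conj(1) + 1*(1 + 2*exp(-2*I*pi/3) + 2*exp(I*pi/3) + 3*exp(2*I*pi/3))*conj(-1) + 1*(1 + 3*exp(-2*I*pi/3) + 4*exp(2*I*pi/3))*conj(1) + 1*(4)*conj(-1) + 1*(1 + 4*exp(-2*I*pi/3) + 3*exp(2*I*pi/3))*conj(1) + 1*(1 + 3*exp(-2*I*pi/3) + 2*exp(-I*pi/3) + 2*exp(2*I*pi/3))*conj(-1)]
      = (1/6)[(8) + (-1 - 3*exp(2*I*pi/3) - 2*exp(I*pi/3) - 2*exp(-2*I*pi/3)) + (1 + 3*exp(-2*I*pi/3) + 4*exp(2*I*pi/3)) + (-4) + (1 + 4*exp(-2*I*pi/3) + 3*exp(2*I*pi/3)) + (-1 - 2*exp(2*I*pi/3) - 2*exp(-I*pi/3) - 3*exp(-2*I*pi/3))] = 0/6 = 0
  <chi_rho, chi_4> = (1/6)[1*(8)*conj(1) + 1*(1 + 2*exp(-2*I*pi/3) + 2*exp(I*pi/3) + 3*exp(2*I*pi/3))*conj(exp(-2*I*pi/3)) + 1*(1 + 3*exp(-2*I*pi/3) + 4*exp(2*I*pi/3))*conj(exp(2*I*pi/3)) + 1*(4)*conj(1) + 1*(1 + 4*exp(-2*I*pi/3) + 3*exp(2*I*pi/3))*conj(exp(-2*I*pi/3)) + 1*(1 + 3*exp(-2*I*pi/3) + 2*exp(-I*pi/3) + 2*exp(2*I*pi/3))*conj(exp(2*I*pi/3))]
      = (1/6)[(8) + (3*exp(-2*I*pi/3) + exp(2*I*pi/3)) + (4 + exp(-2*I*pi/3) + 3*exp(2*I*pi/3)) + (4) + (4 + 3*exp(-2*I*pi/3) + exp(2*I*pi/3)) + (exp(-2*I*pi/3) + 3*exp(2*I*pi/3))] = 12/6 = 2
  <chi_rho, chi_5> = (1/6)[1*(8)*conj(1) + 1*(1 + 2*exp(-2*I*pi/3) + 2*exp(I*pi/3) + 3*exp(2*I*pi/3))*conj(exp(-I*pi/3)) + 1*(1 + 3*exp(-2*I*pi/3) + 4*exp(2*I*pi/3))*conj(exp(-2*I*pi/3)) + 1*(4)*conj(-1) + 1*(1 + 4*exp(-2*I*pi/3) + 3*exp(2*I*pi/3))*conj(exp(2*I*pi/3)) + 1*(1 + 3*exp(-2*I*pi/3) + 2*exp(-I*pi/3) + 2*exp(2*I*pi/3))*conj(exp(I*pi/3))]
      = (1/6)[(8) + (-3 + 2*exp(-I*pi/3) + exp(I*pi/3) + 2*exp(2*I*pi/3)) + (3 + 4*exp(-2*I*pi/3) + exp(2*I*pi/3)) + (-4) + (3 + exp(-2*I*pi/3) + 4*exp(2*I*pi/3)) + (-3 + 2*exp(-2*I*pi/3) + exp(-I*pi/3) + 2*exp(I*pi/3))] = 0/6 = 0
(Exp terms are combined using exp(i*s)*conj(exp(i*t)) = exp(i*(s-t)), and sums of them are collapsed using the identity that for every m > 1 the m distinct m-th roots of unity sum to 0, e.g. 1 + exp(2*I*pi/3) + exp(-2*I*pi/3) = 0.)
Dimension check: dim(rho) = sum (mult * dim) = 1*1 + 2*1 + 3*1 + 0*1 + 2*1 + 0*1 = 8 = chi_rho(e) = 8.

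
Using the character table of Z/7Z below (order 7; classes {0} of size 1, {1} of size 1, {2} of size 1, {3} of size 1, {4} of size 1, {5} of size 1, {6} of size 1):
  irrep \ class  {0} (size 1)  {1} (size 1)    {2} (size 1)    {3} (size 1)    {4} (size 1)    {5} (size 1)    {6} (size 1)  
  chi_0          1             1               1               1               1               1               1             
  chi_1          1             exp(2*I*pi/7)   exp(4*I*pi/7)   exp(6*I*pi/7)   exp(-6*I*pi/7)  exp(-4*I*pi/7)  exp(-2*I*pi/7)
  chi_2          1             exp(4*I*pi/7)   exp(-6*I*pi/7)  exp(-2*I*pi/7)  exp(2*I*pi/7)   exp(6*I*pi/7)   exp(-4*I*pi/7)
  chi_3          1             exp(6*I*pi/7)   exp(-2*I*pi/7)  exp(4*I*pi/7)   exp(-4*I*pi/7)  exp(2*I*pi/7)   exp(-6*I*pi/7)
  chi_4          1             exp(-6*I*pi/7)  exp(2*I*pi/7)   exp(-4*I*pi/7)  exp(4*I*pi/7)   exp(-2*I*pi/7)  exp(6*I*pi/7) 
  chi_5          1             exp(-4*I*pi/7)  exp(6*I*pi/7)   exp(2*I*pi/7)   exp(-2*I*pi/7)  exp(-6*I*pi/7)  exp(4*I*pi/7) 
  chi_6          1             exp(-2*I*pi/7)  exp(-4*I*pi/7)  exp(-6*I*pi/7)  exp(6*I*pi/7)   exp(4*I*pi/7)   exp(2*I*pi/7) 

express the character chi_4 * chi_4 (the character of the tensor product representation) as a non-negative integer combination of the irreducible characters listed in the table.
chi_4 tensor chi_4 = chi_1 (all other irreducibles have multiplicity 0).

Solution. The character of a tensor product is the pointwise product (chi_4 * chi_4)(C) = chi_4(C) * chi_4(C):
  {0}: (1)*(1), {1}: (exp(-6*I*pi/7))*(exp(-6*I*pi/7)), {2}: (exp(2*I*pi/7))*(exp(2*I*pi/7)), {3}: (exp(-4*I*pi/7))*(exp(-4*I*pi/7)), {4}: (exp(4*I*pi/7))*(exp(4*I*pi/7)), {5}: (exp(-2*I*pi/7))*(exp(-2*I*pi/7)), {6}: (exp(6*I*pi/7))*(exp(6*I*pi/7))
so (chi_4 * chi_4) takes values
  {0} -> 1, {1} -> exp(2*I*pi/7), {2} -> exp(4*I*pi/7), {3} -> exp(6*I*pi/7), {4} -> exp(-6*I*pi/7), {5} -> exp(-4*I*pi/7), {6} -> exp(-2*I*pi/7).
Now take the inner product of this character with each irreducible chi from the table, <chi_4*chi_4, chi> = (1/7) sum_C |C| (chi_4*chi_4)(C) conj(chi(C)):
  <chi_4*chi_4, chi_0> = (1/7)[1*(1)*conj(1) + 1*(exp(2*I*pi/7))*conj(1) + 1*(exp(4*I*pi/7))*conj(1) + 1*(exp(6*I*pi/7))*conj(1) + 1*(exp(-6*I*pi/7))*conj(1) + 1*(exp(-4*I*pi/7))*conj(1) + 1*(exp(-2*I*pi/7))*conj(1)]
      = (1/7)[(1) + (exp(2*I*pi/7)) + (exp(4*I*pi/7)) + (exp(6*I*pi/7)) + (exp(-6*I*pi/7)) + (exp(-4*I*pi/7)) + (exp(-2*I*pi/7))] = 0/7 = 0
  <chi_4*chi_4, chi_1> = (1/7)[1*(1)*conj(1) + 1*(exp(2*I*pi/7))*conj(exp(2*I*pi/7)) + 1*(exp(4*I*pi/7))*conj(exp(4*I*pi/7)) + 1*(exp(6*I*pi/7))*conj(exp(6*I*pi/7)) + 1*(exp(-6*I*pi/7))*conj(exp(-6*I*pi/7)) + 1*(exp(-4*I*pi/7))*conj(exp(-4*I*pi/7)) + 1*(exp(-2*I*pi/7))*conj(exp(-2*I*pi/7))]
      = (1/7)[(1) + (1) + (1) + (1) + (1) + (1) + (1)] = 7/7 = 1
  <chi_4*chi_4, chi_2> = (1/7)[1*(1)*conj(1) + 1*(exp(2*I*pi/7))*conj(exp(4*I*pi/7)) + 1*(exp(4*I*pi/7))*conj(exp(-6*I*pi/7)) + 1*(exp(6*I*pi/7))*conj(exp(-2*I*pi/7)) + 1*(exp(-6*I*pi/7))*conj(exp(2*I*pi/7)) + 1*(exp(-4*I*pi/7))*conj(exp(6*I*pi/7)) + 1*(exp(-2*I*pi/7))*conj(exp(-4*I*pi/7))]
      = (1/7)[(1) + (exp(-2*I*pi/7)) + (exp(-4*I*pi/7)) + (exp(-6*I*pi/7)) + (exp(6*I*pi/7)) + (exp(4*I*pi/7)) + (exp(2*I*pi/7))] = 0/7 = 0
  <chi_4*chi_4, chi_3> = (1/7)[1*(1)*conj(1) + 1*(exp(2*I*pi/7))*conj(exp(6*I*pi/7)) + 1*(exp(4*I*pi/7))*conj(exp(-2*I*pi/7)) + 1*(exp(6*I*pi/7))*conj(exp(4*I*pi/7)) + 1*(exp(-6*I*pi/7))*conj(exp(-4*I*pi/7)) + 1*(exp(-4*I*pi/7))*conj(exp(2*I*pi/7)) + 1*(exp(-2*I*pi/7))*conj(exp(-6*I*pi/7))]
      = (1/7)[(1) + (exp(-4*I*pi/7)) + (exp(6*I*pi/7)) + (exp(2*I*pi/7)) + (exp(-2*I*pi/7)) + (exp(-6*I*pi/7)) + (exp(4*I*pi/7))] = 0/7 = 0
  <chi_4*chi_4, chi_4> = (1/7)[1*(1)*conj(1) + 1*(exp(2*I*pi/7))*conj(exp(-6*I*pi/7)) + 1*(exp(4*I*pi/7))*conj(exp(2*I*pi/7)) + 1*(exp(6*I*pi/7))*conj(exp(-4*I*pi/7)) + 1*(exp(-6*I*pi/7))*conj(exp(4*I*pi/7)) + 1*(exp(-4*I*pi/7))*conj(exp(-2*I*pi/7)) + 1*(exp(-2*I*pi/7))*conj(exp(6*I*pi/7))]
      = (1/7)[(1) + (exp(-6*I*pi/7)) + (exp(2*I*pi/7)) + (exp(-4*I*pi/7)) + (exp(4*I*pi/7)) + (exp(-2*I*pi/7)) + (exp(6*I*pi/7))] = 0/7 = 0
  <chi_4*chi_4, chi_5> = (1/7)[1*(1)*conj(1) + 1*(exp(2*I*pi/7))*conj(exp(-4*I*pi/7)) + 1*(exp(4*I*pi/7))*conj(exp(6*I*pi/7)) + 1*(exp(6*I*pi/7))*conj(exp(2*I*pi/7)) + 1*(exp(-6*I*pi/7))*conj(exp(-2*I*pi/7)) + 1*(exp(-4*I*pi/7))*conj(exp(-6*I*pi/7)) + 1*(exp(-2*I*pi/7))*conj(exp(4*I*pi/7))]
      = (1/7)[(1) + (exp(6*I*pi/7)) + (exp(-2*I*pi/7)) + (exp(4*I*pi/7)) + (exp(-4*I*pi/7)) + (exp(2*I*pi/7)) + (exp(-6*I*pi/7))] = 0/7 = 0
  <chi_4*chi_4, chi_6> = (1/7)[1*(1)*conj(1) + 1*(exp(2*I*pi/7))*conj(exp(-2*I*pi/7)) + 1*(exp(4*I*pi/7))*conj(exp(-4*I*pi/7)) + 1*(exp(6*I*pi/7))*conj(exp(-6*I*pi/7)) + 1*(exp(-6*I*pi/7))*conj(exp(6*I*pi/7)) + 1*(exp(-4*I*pi/7))*conj(exp(4*I*pi/7)) + 1*(exp(-2*I*pi/7))*conj(exp(2*I*pi/7))]
      = (1/7)[(1) + (exp(4*I*pi/7)) + (exp(-6*I*pi/7)) + (exp(-2*I*pi/7)) + (exp(2*I*pi/7)) + (exp(6*I*pi/7)) + (exp(-4*I*pi/7))] = 0/7 = 0
(Exp terms are combined using exp(i*s)*conj(exp(i*t)) = exp(i*(s-t)), and sums of them are collapsed using the identity that for every m > 1 the m distinct m-th roots of unity sum to 0, e.g. 1 + exp(2*I*pi/3) + exp(-2*I*pi/3) = 0.)
Hence the multiplicities are chi_1: 1. Dimension check: dim(chi_4)*dim(chi_4) = 1*1 = 1 and sum (mult * dim) = 1*1 = 1.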